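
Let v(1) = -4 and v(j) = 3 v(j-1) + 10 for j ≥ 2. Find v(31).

The fixed point is 10/(1 - 3) = -5, so v(j) + 5 = 3(v(j-1) + 5).
Hence v(j) = 1·3^{j-1} - 5.
v(31) = 1·3^{30} - 5 = 1·205891132094649 - 5 = 205891132094644.

205891132094644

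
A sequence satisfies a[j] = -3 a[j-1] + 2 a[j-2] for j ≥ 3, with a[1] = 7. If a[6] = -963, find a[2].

Let a[2] = w.
a[3] = 14 - 3w
a[4] = -42 + 11w
a[5] = 154 - 39w
a[6] = -546 + 139w
So -546 + 139w = -963, giving w = -3.

-3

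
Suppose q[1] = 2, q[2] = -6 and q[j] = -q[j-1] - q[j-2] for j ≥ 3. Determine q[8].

q[3] = -(-6) - 2 = 4
q[4] = -4 - (-6) = 2
q[5] = -2 - 4 = -6
q[6] = -(-6) - 2 = 4
q[7] = -4 - (-6) = 2
q[8] = -2 - 4 = -6

-6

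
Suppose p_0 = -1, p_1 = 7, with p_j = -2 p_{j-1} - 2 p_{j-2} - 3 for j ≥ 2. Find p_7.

-55

p_2 = -2(7) - 2(-1) - 3 = -15
p_3 = -2(-15) - 2(7) - 3 = 13
p_4 = -2(13) - 2(-15) - 3 = 1
p_5 = -2(1) - 2(13) - 3 = -31
p_6 = -2(-31) - 2(1) - 3 = 57
p_7 = -2(57) - 2(-31) - 3 = -55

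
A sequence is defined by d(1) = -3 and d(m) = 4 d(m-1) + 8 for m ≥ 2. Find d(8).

-5464

d(2) = 4·(-3) + 8 = -4
d(3) = 4·(-4) + 8 = -8
d(4) = 4·(-8) + 8 = -24
d(5) = 4·(-24) + 8 = -88
d(6) = 4·(-88) + 8 = -344
d(7) = 4·(-344) + 8 = -1368
d(8) = 4·(-1368) + 8 = -5464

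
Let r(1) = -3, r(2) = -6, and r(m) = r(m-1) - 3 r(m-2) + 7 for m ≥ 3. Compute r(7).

r(3) = (-6) - 3·(-3) + 7 = 10
r(4) = 10 - 3·(-6) + 7 = 35
r(5) = 35 - 3·10 + 7 = 12
r(6) = 12 - 3·35 + 7 = -86
r(7) = (-86) - 3·12 + 7 = -115

-115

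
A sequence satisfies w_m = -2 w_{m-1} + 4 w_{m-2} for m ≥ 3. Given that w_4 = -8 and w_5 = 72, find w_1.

Rearranging, w_{m-2} = (w_m + 2 w_{m-1}) / 4.
w_3 = (72 + 2·(-8)) / 4 = 56/4 = 14
w_2 = (-8 + 2·14) / 4 = 20/4 = 5
w_1 = (14 + 2·5) / 4 = 24/4 = 6

6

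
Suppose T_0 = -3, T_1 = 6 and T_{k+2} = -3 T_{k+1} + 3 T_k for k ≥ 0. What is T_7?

20574

T_2 = -3(6) + 3(-3) = -27
T_3 = -3(-27) + 3(6) = 99
T_4 = -3(99) + 3(-27) = -378
T_5 = -3(-378) + 3(99) = 1431
T_6 = -3(1431) + 3(-378) = -5427
T_7 = -3(-5427) + 3(1431) = 20574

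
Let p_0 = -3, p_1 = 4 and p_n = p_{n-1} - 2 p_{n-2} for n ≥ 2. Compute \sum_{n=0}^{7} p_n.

45

p_2 = 4 - 2*(-3) = 10
p_3 = 10 - 2*4 = 2
p_4 = 2 - 2*10 = -18
p_5 = (-18) - 2*2 = -22
p_6 = (-22) - 2*(-18) = 14
p_7 = 14 - 2*(-22) = 58
Sum = (-3) + 4 + 10 + 2 + (-18) + (-22) + 14 + 58 = 45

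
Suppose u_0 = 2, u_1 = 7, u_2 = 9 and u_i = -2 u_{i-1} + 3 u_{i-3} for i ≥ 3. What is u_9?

468

u_3 = -2(9) + 3(2) = -12
u_4 = -2(-12) + 3(7) = 45
u_5 = -2(45) + 3(9) = -63
u_6 = -2(-63) + 3(-12) = 90
u_7 = -2(90) + 3(45) = -45
u_8 = -2(-45) + 3(-63) = -99
u_9 = -2(-99) + 3(90) = 468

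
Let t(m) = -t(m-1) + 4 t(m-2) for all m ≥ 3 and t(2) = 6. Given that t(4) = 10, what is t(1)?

Let t(1) = v.
t(3) = -6 + 4v
t(4) = 30 - 4v
So 30 - 4v = 10, giving v = 5.

5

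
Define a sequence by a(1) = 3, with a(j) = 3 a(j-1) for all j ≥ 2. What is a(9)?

19683

a(2) = 3(3) = 9
a(3) = 3(9) = 27
a(4) = 3(27) = 81
a(5) = 3(81) = 243
a(6) = 3(243) = 729
a(7) = 3(729) = 2187
a(8) = 3(2187) = 6561
a(9) = 3(6561) = 19683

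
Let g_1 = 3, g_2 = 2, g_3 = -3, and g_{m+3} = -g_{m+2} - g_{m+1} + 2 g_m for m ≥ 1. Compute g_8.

-14

g_4 = -(-3) - 2 + 2·3 = 7
g_5 = -7 - (-3) + 2·2 = 0
g_6 = -0 - 7 + 2·(-3) = -13
g_7 = -(-13) - 0 + 2·7 = 27
g_8 = -27 - (-13) + 2·0 = -14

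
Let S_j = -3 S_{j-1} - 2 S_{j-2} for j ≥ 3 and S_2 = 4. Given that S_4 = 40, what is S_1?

Let S_1 = v.
S_3 = -12 - 2v
S_4 = 28 + 6v
So 28 + 6v = 40, giving v = 2.

2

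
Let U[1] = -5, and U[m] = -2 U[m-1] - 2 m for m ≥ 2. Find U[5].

U[2] = -2*(-5) - 4 = 6
U[3] = -2*6 - 6 = -18
U[4] = -2*(-18) - 8 = 28
U[5] = -2*28 - 10 = -66

-66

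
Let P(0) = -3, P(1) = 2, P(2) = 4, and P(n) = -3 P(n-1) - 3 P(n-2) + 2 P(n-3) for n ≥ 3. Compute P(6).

P(3) = -3*4 - 3*2 + 2*(-3) = -24
P(4) = -3*(-24) - 3*4 + 2*2 = 64
P(5) = -3*64 - 3*(-24) + 2*4 = -112
P(6) = -3*(-112) - 3*64 + 2*(-24) = 96

96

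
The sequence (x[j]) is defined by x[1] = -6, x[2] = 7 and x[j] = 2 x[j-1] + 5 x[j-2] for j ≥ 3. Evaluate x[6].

-133

x[3] = 2*7 + 5*(-6) = -16
x[4] = 2*(-16) + 5*7 = 3
x[5] = 2*3 + 5*(-16) = -74
x[6] = 2*(-74) + 5*3 = -133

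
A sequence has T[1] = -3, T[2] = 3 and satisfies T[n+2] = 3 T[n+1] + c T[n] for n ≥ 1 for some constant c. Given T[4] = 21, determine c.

T[3] = 9 - 3c
T[4] = 27 - 6c
So 27 - 6c = 21, giving c = 1.

1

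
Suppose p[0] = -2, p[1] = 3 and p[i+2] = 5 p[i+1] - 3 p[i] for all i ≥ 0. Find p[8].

143193

p[2] = 5·3 - 3·(-2) = 21
p[3] = 5·21 - 3·3 = 96
p[4] = 5·96 - 3·21 = 417
p[5] = 5·417 - 3·96 = 1797
p[6] = 5·1797 - 3·417 = 7734
p[7] = 5·7734 - 3·1797 = 33279
p[8] = 5·33279 - 3·7734 = 143193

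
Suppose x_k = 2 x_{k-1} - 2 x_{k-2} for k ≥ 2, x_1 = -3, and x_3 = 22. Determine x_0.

Let x_0 = v.
x_2 = -6 - 2v
x_3 = -6 - 4v
So -6 - 4v = 22, giving v = -7.

-7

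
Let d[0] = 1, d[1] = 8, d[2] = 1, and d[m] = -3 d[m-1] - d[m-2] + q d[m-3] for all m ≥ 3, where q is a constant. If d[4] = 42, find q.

d[3] = -11 + q
d[4] = 32 + 5q
So 32 + 5q = 42, giving q = 2.

2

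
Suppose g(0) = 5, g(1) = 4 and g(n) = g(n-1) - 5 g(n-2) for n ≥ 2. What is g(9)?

5839

g(2) = 4 - 5·5 = -21
g(3) = (-21) - 5·4 = -41
g(4) = (-41) - 5·(-21) = 64
g(5) = 64 - 5·(-41) = 269
g(6) = 269 - 5·64 = -51
g(7) = (-51) - 5·269 = -1396
g(8) = (-1396) - 5·(-51) = -1141
g(9) = (-1141) - 5·(-1396) = 5839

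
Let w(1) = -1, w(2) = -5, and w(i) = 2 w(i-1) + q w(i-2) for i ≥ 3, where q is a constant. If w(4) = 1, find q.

w(3) = -10 - q
w(4) = -20 - 7q
So -20 - 7q = 1, giving q = -3.

-3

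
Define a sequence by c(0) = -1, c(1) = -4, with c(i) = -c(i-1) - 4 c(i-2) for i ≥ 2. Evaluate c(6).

c(2) = -(-4) - 4*(-1) = 8
c(3) = -8 - 4*(-4) = 8
c(4) = -8 - 4*8 = -40
c(5) = -(-40) - 4*8 = 8
c(6) = -8 - 4*(-40) = 152

152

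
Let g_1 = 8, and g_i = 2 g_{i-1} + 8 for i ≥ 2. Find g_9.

g_2 = 2(8) + 8 = 24
g_3 = 2(24) + 8 = 56
g_4 = 2(56) + 8 = 120
g_5 = 2(120) + 8 = 248
g_6 = 2(248) + 8 = 504
g_7 = 2(504) + 8 = 1016
g_8 = 2(1016) + 8 = 2040
g_9 = 2(2040) + 8 = 4088

4088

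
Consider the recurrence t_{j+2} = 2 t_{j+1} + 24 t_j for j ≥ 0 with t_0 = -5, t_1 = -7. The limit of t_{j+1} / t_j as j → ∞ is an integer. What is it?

6

The characteristic equation is r^2 - 2r - 24 = 0, which factors as (r - 6)(r + 4) = 0.
So the roots are 6 and -4. Since |6| > |-4| and the coefficient of 6^j is non-zero, the ratio tends to 6.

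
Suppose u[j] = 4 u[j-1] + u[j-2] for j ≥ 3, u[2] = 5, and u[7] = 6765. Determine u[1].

1

Let u[1] = y.
u[3] = 20 + y
u[4] = 85 + 4y
u[5] = 360 + 17y
u[6] = 1525 + 72y
u[7] = 6460 + 305y
So 6460 + 305y = 6765, giving y = 1.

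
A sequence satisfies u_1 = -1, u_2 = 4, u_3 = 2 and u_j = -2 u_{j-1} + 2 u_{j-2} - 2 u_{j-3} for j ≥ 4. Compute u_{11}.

-8944

u_4 = -2·2 + 2·4 - 2·(-1) = 6
u_5 = -2·6 + 2·2 - 2·4 = -16
u_6 = -2·(-16) + 2·6 - 2·2 = 40
u_7 = -2·40 + 2·(-16) - 2·6 = -124
u_8 = -2·(-124) + 2·40 - 2·(-16) = 360
u_9 = -2·360 + 2·(-124) - 2·40 = -1048
u_{10} = -2·(-1048) + 2·360 - 2·(-124) = 3064
u_{11} = -2·3064 + 2·(-1048) - 2·360 = -8944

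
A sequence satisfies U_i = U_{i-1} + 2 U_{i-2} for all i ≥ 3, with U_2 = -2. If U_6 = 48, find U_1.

Let U_1 = y.
U_3 = -2 + 2y
U_4 = -6 + 2y
U_5 = -10 + 6y
U_6 = -22 + 10y
So -22 + 10y = 48, giving y = 7.

7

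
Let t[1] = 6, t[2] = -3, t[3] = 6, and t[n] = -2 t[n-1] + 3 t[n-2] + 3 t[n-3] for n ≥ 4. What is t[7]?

78

t[4] = -2*6 + 3*(-3) + 3*6 = -3
t[5] = -2*(-3) + 3*6 + 3*(-3) = 15
t[6] = -2*15 + 3*(-3) + 3*6 = -21
t[7] = -2*(-21) + 3*15 + 3*(-3) = 78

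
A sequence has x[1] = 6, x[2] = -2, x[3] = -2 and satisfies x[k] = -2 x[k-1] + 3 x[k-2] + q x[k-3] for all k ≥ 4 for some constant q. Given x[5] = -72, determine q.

5

x[4] = -2 + 6q
x[5] = -2 - 14q
So -2 - 14q = -72, giving q = 5.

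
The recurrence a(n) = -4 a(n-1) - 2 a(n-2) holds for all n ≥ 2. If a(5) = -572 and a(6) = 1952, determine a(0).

6

Rearranging, a(n-2) = (a(n) + 4 a(n-1)) / -2.
a(4) = (1952 + 4*(-572)) / -2 = -336/-2 = 168
a(3) = (-572 + 4*168) / -2 = 100/-2 = -50
a(2) = (168 + 4*(-50)) / -2 = -32/-2 = 16
a(1) = (-50 + 4*16) / -2 = 14/-2 = -7
a(0) = (16 + 4*(-7)) / -2 = -12/-2 = 6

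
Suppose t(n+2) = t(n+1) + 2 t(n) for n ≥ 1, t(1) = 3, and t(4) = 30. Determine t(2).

Let t(2) = v.
t(3) = 6 + v
t(4) = 6 + 3v
So 6 + 3v = 30, giving v = 8.

8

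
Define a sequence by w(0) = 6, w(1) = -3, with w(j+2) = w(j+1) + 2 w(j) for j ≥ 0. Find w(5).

27

w(2) = (-3) + 2*6 = 9
w(3) = 9 + 2*(-3) = 3
w(4) = 3 + 2*9 = 21
w(5) = 21 + 2*3 = 27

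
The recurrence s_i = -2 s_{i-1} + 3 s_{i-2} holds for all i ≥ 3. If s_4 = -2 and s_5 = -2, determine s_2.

-2

Rearranging, s_{i-2} = (s_i + 2 s_{i-1}) / 3.
s_3 = (-2 + 2*(-2)) / 3 = -6/3 = -2
s_2 = (-2 + 2*(-2)) / 3 = -6/3 = -2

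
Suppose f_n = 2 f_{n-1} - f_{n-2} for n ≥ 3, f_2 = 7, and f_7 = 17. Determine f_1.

5

Let f_1 = v.
f_3 = 14 - v
f_4 = 21 - 2v
f_5 = 28 - 3v
f_6 = 35 - 4v
f_7 = 42 - 5v
So 42 - 5v = 17, giving v = 5.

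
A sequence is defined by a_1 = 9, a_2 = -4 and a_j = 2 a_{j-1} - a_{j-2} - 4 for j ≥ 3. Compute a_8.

a_3 = 2(-4) - 9 - 4 = -21
a_4 = 2(-21) - (-4) - 4 = -42
a_5 = 2(-42) - (-21) - 4 = -67
a_6 = 2(-67) - (-42) - 4 = -96
a_7 = 2(-96) - (-67) - 4 = -129
a_8 = 2(-129) - (-96) - 4 = -166

-166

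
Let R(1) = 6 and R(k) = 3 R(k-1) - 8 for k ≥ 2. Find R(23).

62762119222

The fixed point is -8/(1 - 3) = 4, so R(k) - 4 = 3(R(k-1) - 4).
Hence R(k) = 2·3^{k-1} + 4.
R(23) = 2·3^{22} + 4 = 2·31381059609 + 4 = 62762119222.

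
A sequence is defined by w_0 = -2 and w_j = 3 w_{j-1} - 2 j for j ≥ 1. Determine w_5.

w_1 = 3*(-2) - 2 = -8
w_2 = 3*(-8) - 4 = -28
w_3 = 3*(-28) - 6 = -90
w_4 = 3*(-90) - 8 = -278
w_5 = 3*(-278) - 10 = -844

-844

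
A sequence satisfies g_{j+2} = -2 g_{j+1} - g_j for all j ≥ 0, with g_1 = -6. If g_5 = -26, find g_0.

Let g_0 = x.
g_2 = 12 - x
g_3 = -18 + 2x
g_4 = 24 - 3x
g_5 = -30 + 4x
So -30 + 4x = -26, giving x = 1.

1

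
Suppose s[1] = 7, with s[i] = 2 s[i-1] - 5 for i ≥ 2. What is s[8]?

261

s[2] = 2·7 - 5 = 9
s[3] = 2·9 - 5 = 13
s[4] = 2·13 - 5 = 21
s[5] = 2·21 - 5 = 37
s[6] = 2·37 - 5 = 69
s[7] = 2·69 - 5 = 133
s[8] = 2·133 - 5 = 261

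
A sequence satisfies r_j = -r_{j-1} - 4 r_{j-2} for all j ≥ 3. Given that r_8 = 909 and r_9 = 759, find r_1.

Rearranging, r_{j-2} = (r_j + r_{j-1}) / -4.
r_7 = (759 + 909) / -4 = 1668/-4 = -417
r_6 = (909 + (-417)) / -4 = 492/-4 = -123
r_5 = (-417 + (-123)) / -4 = -540/-4 = 135
r_4 = (-123 + 135) / -4 = 12/-4 = -3
r_3 = (135 + (-3)) / -4 = 132/-4 = -33
r_2 = (-3 + (-33)) / -4 = -36/-4 = 9
r_1 = (-33 + 9) / -4 = -24/-4 = 6

6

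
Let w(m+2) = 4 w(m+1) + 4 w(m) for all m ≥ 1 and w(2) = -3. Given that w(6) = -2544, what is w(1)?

Let w(1) = y.
w(3) = -12 + 4y
w(4) = -60 + 16y
w(5) = -288 + 80y
w(6) = -1392 + 384y
So -1392 + 384y = -2544, giving y = -3.

-3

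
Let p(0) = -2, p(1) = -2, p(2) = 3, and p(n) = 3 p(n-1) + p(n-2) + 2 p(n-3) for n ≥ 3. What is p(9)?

p(3) = 3·3 + (-2) + 2·(-2) = 3
p(4) = 3·3 + 3 + 2·(-2) = 8
p(5) = 3·8 + 3 + 2·3 = 33
p(6) = 3·33 + 8 + 2·3 = 113
p(7) = 3·113 + 33 + 2·8 = 388
p(8) = 3·388 + 113 + 2·33 = 1343
p(9) = 3·1343 + 388 + 2·113 = 4643

4643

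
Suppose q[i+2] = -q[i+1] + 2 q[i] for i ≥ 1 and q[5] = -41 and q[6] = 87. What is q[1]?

Rearranging, q[i-2] = (q[i] + q[i-1]) / 2.
q[4] = (87 + (-41)) / 2 = 46/2 = 23
q[3] = (-41 + 23) / 2 = -18/2 = -9
q[2] = (23 + (-9)) / 2 = 14/2 = 7
q[1] = (-9 + 7) / 2 = -2/2 = -1

-1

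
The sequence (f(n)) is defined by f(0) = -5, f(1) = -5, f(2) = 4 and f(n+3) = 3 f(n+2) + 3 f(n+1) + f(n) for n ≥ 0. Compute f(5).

f(3) = 3·4 + 3·(-5) + (-5) = -8
f(4) = 3·(-8) + 3·4 + (-5) = -17
f(5) = 3·(-17) + 3·(-8) + 4 = -71

-71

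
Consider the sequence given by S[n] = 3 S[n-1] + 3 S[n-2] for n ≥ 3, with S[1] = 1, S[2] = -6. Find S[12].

-2644083

S[3] = 3(-6) + 3(1) = -15
S[4] = 3(-15) + 3(-6) = -63
S[5] = 3(-63) + 3(-15) = -234
S[6] = 3(-234) + 3(-63) = -891
S[7] = 3(-891) + 3(-234) = -3375
S[8] = 3(-3375) + 3(-891) = -12798
S[9] = 3(-12798) + 3(-3375) = -48519
S[10] = 3(-48519) + 3(-12798) = -183951
S[11] = 3(-183951) + 3(-48519) = -697410
S[12] = 3(-697410) + 3(-183951) = -2644083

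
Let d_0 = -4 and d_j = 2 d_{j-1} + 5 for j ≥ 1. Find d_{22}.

The fixed point is 5/(1 - 2) = -5, so d_j + 5 = 2(d_{j-1} + 5).
Hence d_j = 1·2^j - 5.
d_{22} = 1·2^{22} - 5 = 1·4194304 - 5 = 4194299.

4194299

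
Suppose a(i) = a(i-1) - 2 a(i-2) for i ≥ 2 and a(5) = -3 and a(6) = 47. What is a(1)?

Rearranging, a(i-2) = (a(i) - a(i-1)) / -2.
a(4) = (47 - (-3)) / -2 = 50/-2 = -25
a(3) = (-3 - (-25)) / -2 = 22/-2 = -11
a(2) = (-25 - (-11)) / -2 = -14/-2 = 7
a(1) = (-11 - 7) / -2 = -18/-2 = 9

9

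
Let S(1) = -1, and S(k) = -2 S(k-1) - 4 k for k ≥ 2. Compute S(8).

-168

S(2) = -2(-1) - 8 = -6
S(3) = -2(-6) - 12 = 0
S(4) = -2(0) - 16 = -16
S(5) = -2(-16) - 20 = 12
S(6) = -2(12) - 24 = -48
S(7) = -2(-48) - 28 = 68
S(8) = -2(68) - 32 = -168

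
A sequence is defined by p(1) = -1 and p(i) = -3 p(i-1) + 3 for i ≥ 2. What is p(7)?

p(2) = -3·(-1) + 3 = 6
p(3) = -3·6 + 3 = -15
p(4) = -3·(-15) + 3 = 48
p(5) = -3·48 + 3 = -141
p(6) = -3·(-141) + 3 = 426
p(7) = -3·426 + 3 = -1275

-1275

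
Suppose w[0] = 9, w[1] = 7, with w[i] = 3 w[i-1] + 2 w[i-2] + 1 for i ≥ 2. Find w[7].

21939

w[2] = 3·7 + 2·9 + 1 = 40
w[3] = 3·40 + 2·7 + 1 = 135
w[4] = 3·135 + 2·40 + 1 = 486
w[5] = 3·486 + 2·135 + 1 = 1729
w[6] = 3·1729 + 2·486 + 1 = 6160
w[7] = 3·6160 + 2·1729 + 1 = 21939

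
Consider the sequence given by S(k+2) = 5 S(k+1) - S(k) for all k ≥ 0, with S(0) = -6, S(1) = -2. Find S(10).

S(2) = 5*(-2) - (-6) = -4
S(3) = 5*(-4) - (-2) = -18
S(4) = 5*(-18) - (-4) = -86
S(5) = 5*(-86) - (-18) = -412
S(6) = 5*(-412) - (-86) = -1974
S(7) = 5*(-1974) - (-412) = -9458
S(8) = 5*(-9458) - (-1974) = -45316
S(9) = 5*(-45316) - (-9458) = -217122
S(10) = 5*(-217122) - (-45316) = -1040294

-1040294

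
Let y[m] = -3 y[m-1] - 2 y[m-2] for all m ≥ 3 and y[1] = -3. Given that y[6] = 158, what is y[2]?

Let y[2] = x.
y[3] = 6 - 3x
y[4] = -18 + 7x
y[5] = 42 - 15x
y[6] = -90 + 31x
So -90 + 31x = 158, giving x = 8.

8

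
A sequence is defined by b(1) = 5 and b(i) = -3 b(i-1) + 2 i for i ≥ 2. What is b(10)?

b(2) = -3*5 + 4 = -11
b(3) = -3*(-11) + 6 = 39
b(4) = -3*39 + 8 = -109
b(5) = -3*(-109) + 10 = 337
b(6) = -3*337 + 12 = -999
b(7) = -3*(-999) + 14 = 3011
b(8) = -3*3011 + 16 = -9017
b(9) = -3*(-9017) + 18 = 27069
b(10) = -3*27069 + 20 = -81187

-81187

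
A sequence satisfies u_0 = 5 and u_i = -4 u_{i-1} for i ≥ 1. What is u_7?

u_1 = -4*5 = -20
u_2 = -4*(-20) = 80
u_3 = -4*80 = -320
u_4 = -4*(-320) = 1280
u_5 = -4*1280 = -5120
u_6 = -4*(-5120) = 20480
u_7 = -4*20480 = -81920

-81920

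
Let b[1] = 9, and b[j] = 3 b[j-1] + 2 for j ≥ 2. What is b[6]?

2429

b[2] = 3*9 + 2 = 29
b[3] = 3*29 + 2 = 89
b[4] = 3*89 + 2 = 269
b[5] = 3*269 + 2 = 809
b[6] = 3*809 + 2 = 2429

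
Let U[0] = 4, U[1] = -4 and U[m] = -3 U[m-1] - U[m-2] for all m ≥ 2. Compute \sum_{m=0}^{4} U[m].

U[2] = -3(-4) - 4 = 8
U[3] = -3(8) - (-4) = -20
U[4] = -3(-20) - 8 = 52
Sum = 4 + (-4) + 8 + (-20) + 52 = 40

40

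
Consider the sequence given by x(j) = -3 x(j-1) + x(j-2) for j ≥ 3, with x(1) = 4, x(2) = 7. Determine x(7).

x(3) = -3*7 + 4 = -17
x(4) = -3*(-17) + 7 = 58
x(5) = -3*58 + (-17) = -191
x(6) = -3*(-191) + 58 = 631
x(7) = -3*631 + (-191) = -2084

-2084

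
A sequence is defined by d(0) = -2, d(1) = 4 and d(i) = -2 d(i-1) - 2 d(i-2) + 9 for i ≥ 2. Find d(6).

d(2) = -2(4) - 2(-2) + 9 = 5
d(3) = -2(5) - 2(4) + 9 = -9
d(4) = -2(-9) - 2(5) + 9 = 17
d(5) = -2(17) - 2(-9) + 9 = -7
d(6) = -2(-7) - 2(17) + 9 = -11

-11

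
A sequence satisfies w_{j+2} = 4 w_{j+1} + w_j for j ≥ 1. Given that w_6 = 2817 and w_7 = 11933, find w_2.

Rearranging, w_{j-2} = w_j - 4 w_{j-1}.
w_5 = 11933 - 4(2817) = 665
w_4 = 2817 - 4(665) = 157
w_3 = 665 - 4(157) = 37
w_2 = 157 - 4(37) = 9

9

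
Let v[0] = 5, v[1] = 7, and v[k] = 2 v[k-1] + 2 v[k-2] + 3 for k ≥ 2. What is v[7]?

4063

v[2] = 2·7 + 2·5 + 3 = 27
v[3] = 2·27 + 2·7 + 3 = 71
v[4] = 2·71 + 2·27 + 3 = 199
v[5] = 2·199 + 2·71 + 3 = 543
v[6] = 2·543 + 2·199 + 3 = 1487
v[7] = 2·1487 + 2·543 + 3 = 4063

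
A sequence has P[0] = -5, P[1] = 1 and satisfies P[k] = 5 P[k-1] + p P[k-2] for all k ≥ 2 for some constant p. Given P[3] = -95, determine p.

P[2] = 5 - 5p
P[3] = 25 - 24p
So 25 - 24p = -95, giving p = 5.

5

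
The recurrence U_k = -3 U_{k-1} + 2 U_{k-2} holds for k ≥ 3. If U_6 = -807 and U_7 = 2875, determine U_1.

5

Rearranging, U_{k-2} = (U_k + 3 U_{k-1}) / 2.
U_5 = (2875 + 3*(-807)) / 2 = 454/2 = 227
U_4 = (-807 + 3*227) / 2 = -126/2 = -63
U_3 = (227 + 3*(-63)) / 2 = 38/2 = 19
U_2 = (-63 + 3*19) / 2 = -6/2 = -3
U_1 = (19 + 3*(-3)) / 2 = 10/2 = 5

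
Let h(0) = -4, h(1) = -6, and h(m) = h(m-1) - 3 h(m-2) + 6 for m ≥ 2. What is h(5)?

h(2) = (-6) - 3(-4) + 6 = 12
h(3) = 12 - 3(-6) + 6 = 36
h(4) = 36 - 3(12) + 6 = 6
h(5) = 6 - 3(36) + 6 = -96

-96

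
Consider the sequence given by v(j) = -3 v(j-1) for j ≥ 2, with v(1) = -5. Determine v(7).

v(2) = -3(-5) = 15
v(3) = -3(15) = -45
v(4) = -3(-45) = 135
v(5) = -3(135) = -405
v(6) = -3(-405) = 1215
v(7) = -3(1215) = -3645

-3645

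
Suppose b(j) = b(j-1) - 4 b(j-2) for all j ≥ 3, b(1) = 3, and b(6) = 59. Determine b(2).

Let b(2) = w.
b(3) = -12 + w
b(4) = -12 - 3w
b(5) = 36 - 7w
b(6) = 84 + 5w
So 84 + 5w = 59, giving w = -5.

-5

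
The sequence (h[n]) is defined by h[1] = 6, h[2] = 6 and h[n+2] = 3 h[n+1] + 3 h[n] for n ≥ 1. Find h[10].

379566

h[3] = 3*6 + 3*6 = 36
h[4] = 3*36 + 3*6 = 126
h[5] = 3*126 + 3*36 = 486
h[6] = 3*486 + 3*126 = 1836
h[7] = 3*1836 + 3*486 = 6966
h[8] = 3*6966 + 3*1836 = 26406
h[9] = 3*26406 + 3*6966 = 100116
h[10] = 3*100116 + 3*26406 = 379566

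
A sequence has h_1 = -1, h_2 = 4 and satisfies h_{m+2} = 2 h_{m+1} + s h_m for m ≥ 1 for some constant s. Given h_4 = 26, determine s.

h_3 = 8 - s
h_4 = 16 + 2s
So 16 + 2s = 26, giving s = 5.

5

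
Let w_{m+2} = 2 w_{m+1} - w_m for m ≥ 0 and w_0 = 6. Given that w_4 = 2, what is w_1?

Let w_1 = y.
w_2 = -6 + 2y
w_3 = -12 + 3y
w_4 = -18 + 4y
So -18 + 4y = 2, giving y = 5.

5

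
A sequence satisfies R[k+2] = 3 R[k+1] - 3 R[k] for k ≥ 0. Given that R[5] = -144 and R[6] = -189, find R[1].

Rearranging, R[k-2] = (R[k] - 3 R[k-1]) / -3.
R[4] = (-189 - 3·(-144)) / -3 = 243/-3 = -81
R[3] = (-144 - 3·(-81)) / -3 = 99/-3 = -33
R[2] = (-81 - 3·(-33)) / -3 = 18/-3 = -6
R[1] = (-33 - 3·(-6)) / -3 = -15/-3 = 5

5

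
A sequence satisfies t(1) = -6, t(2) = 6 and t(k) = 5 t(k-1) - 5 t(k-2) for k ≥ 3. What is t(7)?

t(3) = 5·6 - 5·(-6) = 60
t(4) = 5·60 - 5·6 = 270
t(5) = 5·270 - 5·60 = 1050
t(6) = 5·1050 - 5·270 = 3900
t(7) = 5·3900 - 5·1050 = 14250

14250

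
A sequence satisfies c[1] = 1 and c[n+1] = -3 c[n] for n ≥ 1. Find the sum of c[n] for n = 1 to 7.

547

c[2] = -3(1) = -3
c[3] = -3(-3) = 9
c[4] = -3(9) = -27
c[5] = -3(-27) = 81
c[6] = -3(81) = -243
c[7] = -3(-243) = 729
Sum = 1 + (-3) + 9 + (-27) + 81 + (-243) + 729 = 547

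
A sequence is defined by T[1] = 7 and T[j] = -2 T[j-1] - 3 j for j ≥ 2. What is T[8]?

T[2] = -2*7 - 6 = -20
T[3] = -2*(-20) - 9 = 31
T[4] = -2*31 - 12 = -74
T[5] = -2*(-74) - 15 = 133
T[6] = -2*133 - 18 = -284
T[7] = -2*(-284) - 21 = 547
T[8] = -2*547 - 24 = -1118

-1118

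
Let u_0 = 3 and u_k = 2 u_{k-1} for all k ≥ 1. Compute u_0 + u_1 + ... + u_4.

93

u_1 = 2(3) = 6
u_2 = 2(6) = 12
u_3 = 2(12) = 24
u_4 = 2(24) = 48
Sum = 3 + 6 + 12 + 24 + 48 = 93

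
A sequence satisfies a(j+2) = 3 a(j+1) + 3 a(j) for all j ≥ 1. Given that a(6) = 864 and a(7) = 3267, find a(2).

Rearranging, a(j-2) = (a(j) - 3 a(j-1)) / 3.
a(5) = (3267 - 3(864)) / 3 = 675/3 = 225
a(4) = (864 - 3(225)) / 3 = 189/3 = 63
a(3) = (225 - 3(63)) / 3 = 36/3 = 12
a(2) = (63 - 3(12)) / 3 = 27/3 = 9

9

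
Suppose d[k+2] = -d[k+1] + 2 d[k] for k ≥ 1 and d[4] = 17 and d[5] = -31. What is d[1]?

-1

Rearranging, d[k-2] = (d[k] + d[k-1]) / 2.
d[3] = (-31 + 17) / 2 = -14/2 = -7
d[2] = (17 + (-7)) / 2 = 10/2 = 5
d[1] = (-7 + 5) / 2 = -2/2 = -1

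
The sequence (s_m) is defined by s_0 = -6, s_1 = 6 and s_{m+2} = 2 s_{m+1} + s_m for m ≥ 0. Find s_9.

s_2 = 2·6 + (-6) = 6
s_3 = 2·6 + 6 = 18
s_4 = 2·18 + 6 = 42
s_5 = 2·42 + 18 = 102
s_6 = 2·102 + 42 = 246
s_7 = 2·246 + 102 = 594
s_8 = 2·594 + 246 = 1434
s_9 = 2·1434 + 594 = 3462

3462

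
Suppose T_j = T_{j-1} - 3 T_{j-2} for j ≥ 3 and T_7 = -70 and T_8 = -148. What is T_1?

Rearranging, T_{j-2} = (T_j - T_{j-1}) / -3.
T_6 = (-148 - (-70)) / -3 = -78/-3 = 26
T_5 = (-70 - 26) / -3 = -96/-3 = 32
T_4 = (26 - 32) / -3 = -6/-3 = 2
T_3 = (32 - 2) / -3 = 30/-3 = -10
T_2 = (2 - (-10)) / -3 = 12/-3 = -4
T_1 = (-10 - (-4)) / -3 = -6/-3 = 2

2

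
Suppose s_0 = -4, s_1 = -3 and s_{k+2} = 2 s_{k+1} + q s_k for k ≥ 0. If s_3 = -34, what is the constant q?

2

s_2 = -6 - 4q
s_3 = -12 - 11q
So -12 - 11q = -34, giving q = 2.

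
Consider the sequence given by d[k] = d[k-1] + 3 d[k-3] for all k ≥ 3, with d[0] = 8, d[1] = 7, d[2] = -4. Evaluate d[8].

299

d[3] = (-4) + 3·8 = 20
d[4] = 20 + 3·7 = 41
d[5] = 41 + 3·(-4) = 29
d[6] = 29 + 3·20 = 89
d[7] = 89 + 3·41 = 212
d[8] = 212 + 3·29 = 299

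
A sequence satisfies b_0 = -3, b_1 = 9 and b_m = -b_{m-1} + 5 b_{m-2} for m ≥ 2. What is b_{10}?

b_2 = -9 + 5*(-3) = -24
b_3 = -(-24) + 5*9 = 69
b_4 = -69 + 5*(-24) = -189
b_5 = -(-189) + 5*69 = 534
b_6 = -534 + 5*(-189) = -1479
b_7 = -(-1479) + 5*534 = 4149
b_8 = -4149 + 5*(-1479) = -11544
b_9 = -(-11544) + 5*4149 = 32289
b_{10} = -32289 + 5*(-11544) = -90009

-90009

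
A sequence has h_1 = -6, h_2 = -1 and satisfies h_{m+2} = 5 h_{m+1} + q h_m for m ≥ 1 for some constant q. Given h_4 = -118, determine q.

h_3 = -5 - 6q
h_4 = -25 - 31q
So -25 - 31q = -118, giving q = 3.

3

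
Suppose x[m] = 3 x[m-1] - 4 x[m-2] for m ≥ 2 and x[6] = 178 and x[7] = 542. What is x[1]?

-2

Rearranging, x[m-2] = (x[m] - 3 x[m-1]) / -4.
x[5] = (542 - 3*178) / -4 = 8/-4 = -2
x[4] = (178 - 3*(-2)) / -4 = 184/-4 = -46
x[3] = (-2 - 3*(-46)) / -4 = 136/-4 = -34
x[2] = (-46 - 3*(-34)) / -4 = 56/-4 = -14
x[1] = (-34 - 3*(-14)) / -4 = 8/-4 = -2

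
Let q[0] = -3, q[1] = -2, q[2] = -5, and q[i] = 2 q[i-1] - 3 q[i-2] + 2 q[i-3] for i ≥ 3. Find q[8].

-33

q[3] = 2(-5) - 3(-2) + 2(-3) = -10
q[4] = 2(-10) - 3(-5) + 2(-2) = -9
q[5] = 2(-9) - 3(-10) + 2(-5) = 2
q[6] = 2(2) - 3(-9) + 2(-10) = 11
q[7] = 2(11) - 3(2) + 2(-9) = -2
q[8] = 2(-2) - 3(11) + 2(2) = -33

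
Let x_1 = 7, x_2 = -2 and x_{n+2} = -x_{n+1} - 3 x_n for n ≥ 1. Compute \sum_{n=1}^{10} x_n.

-673

x_3 = -(-2) - 3*7 = -19
x_4 = -(-19) - 3*(-2) = 25
x_5 = -25 - 3*(-19) = 32
x_6 = -32 - 3*25 = -107
x_7 = -(-107) - 3*32 = 11
x_8 = -11 - 3*(-107) = 310
x_9 = -310 - 3*11 = -343
x_{10} = -(-343) - 3*310 = -587
Sum = 7 + (-2) + (-19) + 25 + 32 + (-107) + 11 + 310 + (-343) + (-587) = -673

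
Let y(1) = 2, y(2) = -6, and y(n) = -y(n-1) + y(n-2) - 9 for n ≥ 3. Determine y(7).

22

y(3) = -(-6) + 2 - 9 = -1
y(4) = -(-1) + (-6) - 9 = -14
y(5) = -(-14) + (-1) - 9 = 4
y(6) = -4 + (-14) - 9 = -27
y(7) = -(-27) + 4 - 9 = 22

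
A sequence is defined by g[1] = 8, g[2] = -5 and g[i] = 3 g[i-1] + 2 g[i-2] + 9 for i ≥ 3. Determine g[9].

18872

g[3] = 3(-5) + 2(8) + 9 = 10
g[4] = 3(10) + 2(-5) + 9 = 29
g[5] = 3(29) + 2(10) + 9 = 116
g[6] = 3(116) + 2(29) + 9 = 415
g[7] = 3(415) + 2(116) + 9 = 1486
g[8] = 3(1486) + 2(415) + 9 = 5297
g[9] = 3(5297) + 2(1486) + 9 = 18872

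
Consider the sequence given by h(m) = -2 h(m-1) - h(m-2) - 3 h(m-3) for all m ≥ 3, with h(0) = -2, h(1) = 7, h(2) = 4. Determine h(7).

-14

h(3) = -2*4 - 7 - 3*(-2) = -9
h(4) = -2*(-9) - 4 - 3*7 = -7
h(5) = -2*(-7) - (-9) - 3*4 = 11
h(6) = -2*11 - (-7) - 3*(-9) = 12
h(7) = -2*12 - 11 - 3*(-7) = -14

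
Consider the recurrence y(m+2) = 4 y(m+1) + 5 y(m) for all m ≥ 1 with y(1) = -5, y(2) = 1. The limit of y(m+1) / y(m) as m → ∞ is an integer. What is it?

The characteristic equation is r^2 - 4r - 5 = 0, which factors as (r - 5)(r + 1) = 0.
So the roots are 5 and -1. Since |5| > |-1| and the coefficient of 5^m is non-zero, the ratio tends to 5.

5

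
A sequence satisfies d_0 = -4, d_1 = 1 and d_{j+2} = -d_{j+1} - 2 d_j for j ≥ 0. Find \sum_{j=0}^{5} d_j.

13

d_2 = -1 - 2(-4) = 7
d_3 = -7 - 2(1) = -9
d_4 = -(-9) - 2(7) = -5
d_5 = -(-5) - 2(-9) = 23
Sum = (-4) + 1 + 7 + (-9) + (-5) + 23 = 13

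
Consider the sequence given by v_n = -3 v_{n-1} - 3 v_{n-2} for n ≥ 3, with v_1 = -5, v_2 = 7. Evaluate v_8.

-189

v_3 = -3*7 - 3*(-5) = -6
v_4 = -3*(-6) - 3*7 = -3
v_5 = -3*(-3) - 3*(-6) = 27
v_6 = -3*27 - 3*(-3) = -72
v_7 = -3*(-72) - 3*27 = 135
v_8 = -3*135 - 3*(-72) = -189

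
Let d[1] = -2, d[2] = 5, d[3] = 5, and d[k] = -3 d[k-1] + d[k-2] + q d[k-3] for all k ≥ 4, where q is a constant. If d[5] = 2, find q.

d[4] = -10 - 2q
d[5] = 35 + 11q
So 35 + 11q = 2, giving q = -3.

-3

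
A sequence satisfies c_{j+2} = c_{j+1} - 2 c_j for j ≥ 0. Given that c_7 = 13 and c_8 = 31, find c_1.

Rearranging, c_{j-2} = (c_j - c_{j-1}) / -2.
c_6 = (31 - 13) / -2 = 18/-2 = -9
c_5 = (13 - (-9)) / -2 = 22/-2 = -11
c_4 = (-9 - (-11)) / -2 = 2/-2 = -1
c_3 = (-11 - (-1)) / -2 = -10/-2 = 5
c_2 = (-1 - 5) / -2 = -6/-2 = 3
c_1 = (5 - 3) / -2 = 2/-2 = -1

-1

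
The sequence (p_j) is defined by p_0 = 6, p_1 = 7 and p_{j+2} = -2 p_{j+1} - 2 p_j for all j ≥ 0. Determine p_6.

p_2 = -2·7 - 2·6 = -26
p_3 = -2·(-26) - 2·7 = 38
p_4 = -2·38 - 2·(-26) = -24
p_5 = -2·(-24) - 2·38 = -28
p_6 = -2·(-28) - 2·(-24) = 104

104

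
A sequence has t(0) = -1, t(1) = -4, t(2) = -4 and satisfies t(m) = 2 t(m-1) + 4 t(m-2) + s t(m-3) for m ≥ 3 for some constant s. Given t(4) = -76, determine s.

t(3) = -24 - s
t(4) = -64 - 6s
So -64 - 6s = -76, giving s = 2.

2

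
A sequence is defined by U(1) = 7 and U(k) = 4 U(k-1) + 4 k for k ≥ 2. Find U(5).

U(2) = 4(7) + 8 = 36
U(3) = 4(36) + 12 = 156
U(4) = 4(156) + 16 = 640
U(5) = 4(640) + 20 = 2580

2580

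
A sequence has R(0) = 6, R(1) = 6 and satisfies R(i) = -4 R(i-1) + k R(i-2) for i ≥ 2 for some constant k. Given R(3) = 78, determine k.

1

R(2) = -24 + 6k
R(3) = 96 - 18k
So 96 - 18k = 78, giving k = 1.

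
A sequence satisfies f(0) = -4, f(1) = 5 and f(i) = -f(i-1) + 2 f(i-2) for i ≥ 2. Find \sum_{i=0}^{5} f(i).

f(2) = -5 + 2*(-4) = -13
f(3) = -(-13) + 2*5 = 23
f(4) = -23 + 2*(-13) = -49
f(5) = -(-49) + 2*23 = 95
Sum = (-4) + 5 + (-13) + 23 + (-49) + 95 = 57

57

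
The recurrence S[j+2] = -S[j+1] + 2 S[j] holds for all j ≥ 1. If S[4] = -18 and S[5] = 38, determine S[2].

-4

Rearranging, S[j-2] = (S[j] + S[j-1]) / 2.
S[3] = (38 + (-18)) / 2 = 20/2 = 10
S[2] = (-18 + 10) / 2 = -8/2 = -4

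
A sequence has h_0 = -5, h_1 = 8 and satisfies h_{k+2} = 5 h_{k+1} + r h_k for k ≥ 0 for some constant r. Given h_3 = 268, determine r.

-4

h_2 = 40 - 5r
h_3 = 200 - 17r
So 200 - 17r = 268, giving r = -4.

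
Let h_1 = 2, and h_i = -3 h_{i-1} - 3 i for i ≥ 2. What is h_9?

h_2 = -3(2) - 6 = -12
h_3 = -3(-12) - 9 = 27
h_4 = -3(27) - 12 = -93
h_5 = -3(-93) - 15 = 264
h_6 = -3(264) - 18 = -810
h_7 = -3(-810) - 21 = 2409
h_8 = -3(2409) - 24 = -7251
h_9 = -3(-7251) - 27 = 21726

21726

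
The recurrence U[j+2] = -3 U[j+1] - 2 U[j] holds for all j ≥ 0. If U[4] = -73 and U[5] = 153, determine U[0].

Rearranging, U[j-2] = (U[j] + 3 U[j-1]) / -2.
U[3] = (153 + 3(-73)) / -2 = -66/-2 = 33
U[2] = (-73 + 3(33)) / -2 = 26/-2 = -13
U[1] = (33 + 3(-13)) / -2 = -6/-2 = 3
U[0] = (-13 + 3(3)) / -2 = -4/-2 = 2

2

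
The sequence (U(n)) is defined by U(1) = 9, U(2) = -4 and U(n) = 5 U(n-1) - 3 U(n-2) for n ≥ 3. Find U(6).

U(3) = 5(-4) - 3(9) = -47
U(4) = 5(-47) - 3(-4) = -223
U(5) = 5(-223) - 3(-47) = -974
U(6) = 5(-974) - 3(-223) = -4201

-4201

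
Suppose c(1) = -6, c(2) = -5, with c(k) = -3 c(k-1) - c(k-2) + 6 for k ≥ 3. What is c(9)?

8835

c(3) = -3·(-5) - (-6) + 6 = 27
c(4) = -3·27 - (-5) + 6 = -70
c(5) = -3·(-70) - 27 + 6 = 189
c(6) = -3·189 - (-70) + 6 = -491
c(7) = -3·(-491) - 189 + 6 = 1290
c(8) = -3·1290 - (-491) + 6 = -3373
c(9) = -3·(-3373) - 1290 + 6 = 8835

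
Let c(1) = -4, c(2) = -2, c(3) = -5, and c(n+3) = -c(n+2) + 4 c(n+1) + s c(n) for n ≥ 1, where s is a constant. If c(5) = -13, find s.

c(4) = -3 - 4s
c(5) = -17 + 2s
So -17 + 2s = -13, giving s = 2.

2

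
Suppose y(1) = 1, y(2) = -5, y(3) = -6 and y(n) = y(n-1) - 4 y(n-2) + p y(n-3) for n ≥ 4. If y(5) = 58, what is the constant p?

y(4) = 14 + p
y(5) = 38 - 4p
So 38 - 4p = 58, giving p = -5.

-5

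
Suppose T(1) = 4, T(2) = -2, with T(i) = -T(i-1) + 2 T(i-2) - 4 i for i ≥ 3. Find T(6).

-54

T(3) = -(-2) + 2(4) - 12 = -2
T(4) = -(-2) + 2(-2) - 16 = -18
T(5) = -(-18) + 2(-2) - 20 = -6
T(6) = -(-6) + 2(-18) - 24 = -54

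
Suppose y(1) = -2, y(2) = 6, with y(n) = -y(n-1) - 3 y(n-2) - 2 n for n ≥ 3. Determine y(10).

y(3) = -6 - 3·(-2) - 6 = -6
y(4) = -(-6) - 3·6 - 8 = -20
y(5) = -(-20) - 3·(-6) - 10 = 28
y(6) = -28 - 3·(-20) - 12 = 20
y(7) = -20 - 3·28 - 14 = -118
y(8) = -(-118) - 3·20 - 16 = 42
y(9) = -42 - 3·(-118) - 18 = 294
y(10) = -294 - 3·42 - 20 = -440

-440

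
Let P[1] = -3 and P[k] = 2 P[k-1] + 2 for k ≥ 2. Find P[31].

-1073741826

The fixed point is 2/(1 - 2) = -2, so P[k] + 2 = 2(P[k-1] + 2).
Hence P[k] = -1·2^{k-1} - 2.
P[31] = -1·2^{30} - 2 = -1·1073741824 - 2 = -1073741826.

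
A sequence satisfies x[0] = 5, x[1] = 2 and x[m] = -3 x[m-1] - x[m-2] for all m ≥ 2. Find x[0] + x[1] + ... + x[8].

-2788

x[2] = -3(2) - 5 = -11
x[3] = -3(-11) - 2 = 31
x[4] = -3(31) - (-11) = -82
x[5] = -3(-82) - 31 = 215
x[6] = -3(215) - (-82) = -563
x[7] = -3(-563) - 215 = 1474
x[8] = -3(1474) - (-563) = -3859
Sum = 5 + 2 + (-11) + 31 + (-82) + 215 + (-563) + 1474 + (-3859) = -2788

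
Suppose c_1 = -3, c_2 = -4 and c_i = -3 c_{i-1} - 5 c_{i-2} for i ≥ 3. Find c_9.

-477

c_3 = -3·(-4) - 5·(-3) = 27
c_4 = -3·27 - 5·(-4) = -61
c_5 = -3·(-61) - 5·27 = 48
c_6 = -3·48 - 5·(-61) = 161
c_7 = -3·161 - 5·48 = -723
c_8 = -3·(-723) - 5·161 = 1364
c_9 = -3·1364 - 5·(-723) = -477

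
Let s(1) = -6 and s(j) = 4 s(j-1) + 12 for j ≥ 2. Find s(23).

The fixed point is 12/(1 - 4) = -4, so s(j) + 4 = 4(s(j-1) + 4).
Hence s(j) = -2·4^{j-1} - 4.
s(23) = -2·4^{22} - 4 = -2·17592186044416 - 4 = -35184372088836.

-35184372088836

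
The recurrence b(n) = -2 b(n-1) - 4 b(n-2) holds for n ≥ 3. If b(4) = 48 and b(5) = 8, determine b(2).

1

Rearranging, b(n-2) = (b(n) + 2 b(n-1)) / -4.
b(3) = (8 + 2·48) / -4 = 104/-4 = -26
b(2) = (48 + 2·(-26)) / -4 = -4/-4 = 1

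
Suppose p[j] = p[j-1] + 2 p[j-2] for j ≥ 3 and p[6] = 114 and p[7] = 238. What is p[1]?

7

Rearranging, p[j-2] = (p[j] - p[j-1]) / 2.
p[5] = (238 - 114) / 2 = 124/2 = 62
p[4] = (114 - 62) / 2 = 52/2 = 26
p[3] = (62 - 26) / 2 = 36/2 = 18
p[2] = (26 - 18) / 2 = 8/2 = 4
p[1] = (18 - 4) / 2 = 14/2 = 7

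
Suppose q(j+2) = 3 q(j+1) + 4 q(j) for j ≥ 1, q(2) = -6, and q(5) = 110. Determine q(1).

Let q(1) = v.
q(3) = -18 + 4v
q(4) = -78 + 12v
q(5) = -306 + 52v
So -306 + 52v = 110, giving v = 8.

8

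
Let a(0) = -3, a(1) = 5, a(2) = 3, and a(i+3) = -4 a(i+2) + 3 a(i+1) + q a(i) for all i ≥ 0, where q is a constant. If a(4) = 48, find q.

3

a(3) = 3 - 3q
a(4) = -3 + 17q
So -3 + 17q = 48, giving q = 3.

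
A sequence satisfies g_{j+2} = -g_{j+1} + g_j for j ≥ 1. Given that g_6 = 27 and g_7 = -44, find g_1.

-4

Rearranging, g_{j-2} = g_j + g_{j-1}.
g_5 = -44 + 27 = -17
g_4 = 27 + (-17) = 10
g_3 = -17 + 10 = -7
g_2 = 10 + (-7) = 3
g_1 = -7 + 3 = -4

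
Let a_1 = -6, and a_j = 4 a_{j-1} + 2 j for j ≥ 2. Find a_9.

a_2 = 4·(-6) + 4 = -20
a_3 = 4·(-20) + 6 = -74
a_4 = 4·(-74) + 8 = -288
a_5 = 4·(-288) + 10 = -1142
a_6 = 4·(-1142) + 12 = -4556
a_7 = 4·(-4556) + 14 = -18210
a_8 = 4·(-18210) + 16 = -72824
a_9 = 4·(-72824) + 18 = -291278

-291278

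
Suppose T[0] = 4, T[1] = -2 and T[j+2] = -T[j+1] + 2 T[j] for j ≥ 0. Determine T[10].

T[2] = -(-2) + 2*4 = 10
T[3] = -10 + 2*(-2) = -14
T[4] = -(-14) + 2*10 = 34
T[5] = -34 + 2*(-14) = -62
T[6] = -(-62) + 2*34 = 130
T[7] = -130 + 2*(-62) = -254
T[8] = -(-254) + 2*130 = 514
T[9] = -514 + 2*(-254) = -1022
T[10] = -(-1022) + 2*514 = 2050

2050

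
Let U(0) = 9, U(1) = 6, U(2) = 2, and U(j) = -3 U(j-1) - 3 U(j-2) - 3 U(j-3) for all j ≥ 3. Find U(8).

U(3) = -3(2) - 3(6) - 3(9) = -51
U(4) = -3(-51) - 3(2) - 3(6) = 129
U(5) = -3(129) - 3(-51) - 3(2) = -240
U(6) = -3(-240) - 3(129) - 3(-51) = 486
U(7) = -3(486) - 3(-240) - 3(129) = -1125
U(8) = -3(-1125) - 3(486) - 3(-240) = 2637

2637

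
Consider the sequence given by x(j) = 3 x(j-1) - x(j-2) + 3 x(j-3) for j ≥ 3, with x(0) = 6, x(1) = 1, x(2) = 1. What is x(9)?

x(3) = 3·1 - 1 + 3·6 = 20
x(4) = 3·20 - 1 + 3·1 = 62
x(5) = 3·62 - 20 + 3·1 = 169
x(6) = 3·169 - 62 + 3·20 = 505
x(7) = 3·505 - 169 + 3·62 = 1532
x(8) = 3·1532 - 505 + 3·169 = 4598
x(9) = 3·4598 - 1532 + 3·505 = 13777

13777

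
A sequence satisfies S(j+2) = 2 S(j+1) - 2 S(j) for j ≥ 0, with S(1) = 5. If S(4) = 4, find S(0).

-1

Let S(0) = v.
S(2) = 10 - 2v
S(3) = 10 - 4v
S(4) = -4v
So -4v = 4, giving v = -1.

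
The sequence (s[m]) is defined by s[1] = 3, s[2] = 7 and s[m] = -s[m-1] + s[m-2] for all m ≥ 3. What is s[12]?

s[3] = -7 + 3 = -4
s[4] = -(-4) + 7 = 11
s[5] = -11 + (-4) = -15
s[6] = -(-15) + 11 = 26
s[7] = -26 + (-15) = -41
s[8] = -(-41) + 26 = 67
s[9] = -67 + (-41) = -108
s[10] = -(-108) + 67 = 175
s[11] = -175 + (-108) = -283
s[12] = -(-283) + 175 = 458

458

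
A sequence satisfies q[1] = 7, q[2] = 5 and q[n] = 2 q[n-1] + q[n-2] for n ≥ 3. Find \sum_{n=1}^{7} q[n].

945

q[3] = 2(5) + 7 = 17
q[4] = 2(17) + 5 = 39
q[5] = 2(39) + 17 = 95
q[6] = 2(95) + 39 = 229
q[7] = 2(229) + 95 = 553
Sum = 7 + 5 + 17 + 39 + 95 + 229 + 553 = 945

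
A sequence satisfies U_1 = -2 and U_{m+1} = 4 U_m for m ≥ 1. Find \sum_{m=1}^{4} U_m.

-170

U_2 = 4*(-2) = -8
U_3 = 4*(-8) = -32
U_4 = 4*(-32) = -128
Sum = (-2) + (-8) + (-32) + (-128) = -170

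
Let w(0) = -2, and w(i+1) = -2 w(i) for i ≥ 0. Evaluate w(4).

-32

w(1) = -2*(-2) = 4
w(2) = -2*4 = -8
w(3) = -2*(-8) = 16
w(4) = -2*16 = -32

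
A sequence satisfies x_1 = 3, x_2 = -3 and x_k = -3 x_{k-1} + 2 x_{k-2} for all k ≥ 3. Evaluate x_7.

2319

x_3 = -3*(-3) + 2*3 = 15
x_4 = -3*15 + 2*(-3) = -51
x_5 = -3*(-51) + 2*15 = 183
x_6 = -3*183 + 2*(-51) = -651
x_7 = -3*(-651) + 2*183 = 2319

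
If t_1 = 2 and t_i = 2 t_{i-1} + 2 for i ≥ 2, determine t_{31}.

4294967294

The fixed point is 2/(1 - 2) = -2, so t_i + 2 = 2(t_{i-1} + 2).
Hence t_i = 4·2^{i-1} - 2.
t_{31} = 4·2^{30} - 2 = 4·1073741824 - 2 = 4294967294.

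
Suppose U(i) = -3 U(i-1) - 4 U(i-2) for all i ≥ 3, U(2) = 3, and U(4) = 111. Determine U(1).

8

Let U(1) = v.
U(3) = -9 - 4v
U(4) = 15 + 12v
So 15 + 12v = 111, giving v = 8.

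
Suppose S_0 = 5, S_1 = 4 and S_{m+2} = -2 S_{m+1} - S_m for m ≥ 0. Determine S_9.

76

S_2 = -2·4 - 5 = -13
S_3 = -2·(-13) - 4 = 22
S_4 = -2·22 - (-13) = -31
S_5 = -2·(-31) - 22 = 40
S_6 = -2·40 - (-31) = -49
S_7 = -2·(-49) - 40 = 58
S_8 = -2·58 - (-49) = -67
S_9 = -2·(-67) - 58 = 76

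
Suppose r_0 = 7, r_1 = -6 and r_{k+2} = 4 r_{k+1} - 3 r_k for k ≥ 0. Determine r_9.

r_2 = 4*(-6) - 3*7 = -45
r_3 = 4*(-45) - 3*(-6) = -162
r_4 = 4*(-162) - 3*(-45) = -513
r_5 = 4*(-513) - 3*(-162) = -1566
r_6 = 4*(-1566) - 3*(-513) = -4725
r_7 = 4*(-4725) - 3*(-1566) = -14202
r_8 = 4*(-14202) - 3*(-4725) = -42633
r_9 = 4*(-42633) - 3*(-14202) = -127926

-127926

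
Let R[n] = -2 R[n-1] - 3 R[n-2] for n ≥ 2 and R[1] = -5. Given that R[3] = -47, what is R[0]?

-7

Let R[0] = x.
R[2] = 10 - 3x
R[3] = -5 + 6x
So -5 + 6x = -47, giving x = -7.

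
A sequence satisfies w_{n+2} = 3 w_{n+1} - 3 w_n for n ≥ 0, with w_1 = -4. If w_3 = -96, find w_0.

Let w_0 = x.
w_2 = -12 - 3x
w_3 = -24 - 9x
So -24 - 9x = -96, giving x = 8.

8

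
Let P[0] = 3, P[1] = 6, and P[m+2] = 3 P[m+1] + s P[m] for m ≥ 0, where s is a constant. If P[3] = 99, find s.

P[2] = 18 + 3s
P[3] = 54 + 15s
So 54 + 15s = 99, giving s = 3.

3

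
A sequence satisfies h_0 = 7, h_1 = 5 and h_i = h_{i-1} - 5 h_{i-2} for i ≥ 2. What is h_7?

h_2 = 5 - 5(7) = -30
h_3 = (-30) - 5(5) = -55
h_4 = (-55) - 5(-30) = 95
h_5 = 95 - 5(-55) = 370
h_6 = 370 - 5(95) = -105
h_7 = (-105) - 5(370) = -1955

-1955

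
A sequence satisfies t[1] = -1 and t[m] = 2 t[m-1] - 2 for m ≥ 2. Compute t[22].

The fixed point is -2/(1 - 2) = 2, so t[m] - 2 = 2(t[m-1] - 2).
Hence t[m] = -3·2^{m-1} + 2.
t[22] = -3·2^{21} + 2 = -3·2097152 + 2 = -6291454.

-6291454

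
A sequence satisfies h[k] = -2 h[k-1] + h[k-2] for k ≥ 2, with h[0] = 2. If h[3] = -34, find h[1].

-6

Let h[1] = x.
h[2] = 2 - 2x
h[3] = -4 + 5x
So -4 + 5x = -34, giving x = -6.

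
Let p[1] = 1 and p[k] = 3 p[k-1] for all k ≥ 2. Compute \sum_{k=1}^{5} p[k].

p[2] = 3·1 = 3
p[3] = 3·3 = 9
p[4] = 3·9 = 27
p[5] = 3·27 = 81
Sum = 1 + 3 + 9 + 27 + 81 = 121

121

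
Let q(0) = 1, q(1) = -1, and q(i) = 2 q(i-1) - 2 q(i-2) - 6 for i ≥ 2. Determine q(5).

-26

q(2) = 2·(-1) - 2·1 - 6 = -10
q(3) = 2·(-10) - 2·(-1) - 6 = -24
q(4) = 2·(-24) - 2·(-10) - 6 = -34
q(5) = 2·(-34) - 2·(-24) - 6 = -26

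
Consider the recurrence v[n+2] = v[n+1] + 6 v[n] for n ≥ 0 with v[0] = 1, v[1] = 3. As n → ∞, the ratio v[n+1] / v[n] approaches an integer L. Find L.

3

The characteristic equation is r^2 - r - 6 = 0, which factors as (r - 3)(r + 2) = 0.
So the roots are 3 and -2. Since |3| > |-2| and the coefficient of 3^n is non-zero, the ratio tends to 3.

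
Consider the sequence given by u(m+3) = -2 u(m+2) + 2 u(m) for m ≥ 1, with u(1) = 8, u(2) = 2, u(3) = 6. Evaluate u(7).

u(4) = -2(6) + 2(8) = 4
u(5) = -2(4) + 2(2) = -4
u(6) = -2(-4) + 2(6) = 20
u(7) = -2(20) + 2(4) = -32

-32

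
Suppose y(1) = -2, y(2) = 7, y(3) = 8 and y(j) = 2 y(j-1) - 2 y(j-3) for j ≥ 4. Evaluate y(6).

36

y(4) = 2·8 - 2·(-2) = 20
y(5) = 2·20 - 2·7 = 26
y(6) = 2·26 - 2·8 = 36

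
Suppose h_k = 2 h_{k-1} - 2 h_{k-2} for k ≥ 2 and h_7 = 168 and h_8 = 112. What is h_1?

-7

Rearranging, h_{k-2} = (h_k - 2 h_{k-1}) / -2.
h_6 = (112 - 2·168) / -2 = -224/-2 = 112
h_5 = (168 - 2·112) / -2 = -56/-2 = 28
h_4 = (112 - 2·28) / -2 = 56/-2 = -28
h_3 = (28 - 2·(-28)) / -2 = 84/-2 = -42
h_2 = (-28 - 2·(-42)) / -2 = 56/-2 = -28
h_1 = (-42 - 2·(-28)) / -2 = 14/-2 = -7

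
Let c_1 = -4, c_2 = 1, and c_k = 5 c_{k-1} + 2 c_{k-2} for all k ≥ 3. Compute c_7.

c_3 = 5(1) + 2(-4) = -3
c_4 = 5(-3) + 2(1) = -13
c_5 = 5(-13) + 2(-3) = -71
c_6 = 5(-71) + 2(-13) = -381
c_7 = 5(-381) + 2(-71) = -2047

-2047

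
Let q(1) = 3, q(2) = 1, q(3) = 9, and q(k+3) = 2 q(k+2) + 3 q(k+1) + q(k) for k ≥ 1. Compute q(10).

q(4) = 2·9 + 3·1 + 3 = 24
q(5) = 2·24 + 3·9 + 1 = 76
q(6) = 2·76 + 3·24 + 9 = 233
q(7) = 2·233 + 3·76 + 24 = 718
q(8) = 2·718 + 3·233 + 76 = 2211
q(9) = 2·2211 + 3·718 + 233 = 6809
q(10) = 2·6809 + 3·2211 + 718 = 20969

20969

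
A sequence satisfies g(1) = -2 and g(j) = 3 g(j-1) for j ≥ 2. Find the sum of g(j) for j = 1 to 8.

-6560

g(2) = 3·(-2) = -6
g(3) = 3·(-6) = -18
g(4) = 3·(-18) = -54
g(5) = 3·(-54) = -162
g(6) = 3·(-162) = -486
g(7) = 3·(-486) = -1458
g(8) = 3·(-1458) = -4374
Sum = (-2) + (-6) + (-18) + (-54) + (-162) + (-486) + (-1458) + (-4374) = -6560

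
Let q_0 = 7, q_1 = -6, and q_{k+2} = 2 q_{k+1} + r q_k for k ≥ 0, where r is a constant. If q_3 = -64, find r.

-5

q_2 = -12 + 7r
q_3 = -24 + 8r
So -24 + 8r = -64, giving r = -5.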